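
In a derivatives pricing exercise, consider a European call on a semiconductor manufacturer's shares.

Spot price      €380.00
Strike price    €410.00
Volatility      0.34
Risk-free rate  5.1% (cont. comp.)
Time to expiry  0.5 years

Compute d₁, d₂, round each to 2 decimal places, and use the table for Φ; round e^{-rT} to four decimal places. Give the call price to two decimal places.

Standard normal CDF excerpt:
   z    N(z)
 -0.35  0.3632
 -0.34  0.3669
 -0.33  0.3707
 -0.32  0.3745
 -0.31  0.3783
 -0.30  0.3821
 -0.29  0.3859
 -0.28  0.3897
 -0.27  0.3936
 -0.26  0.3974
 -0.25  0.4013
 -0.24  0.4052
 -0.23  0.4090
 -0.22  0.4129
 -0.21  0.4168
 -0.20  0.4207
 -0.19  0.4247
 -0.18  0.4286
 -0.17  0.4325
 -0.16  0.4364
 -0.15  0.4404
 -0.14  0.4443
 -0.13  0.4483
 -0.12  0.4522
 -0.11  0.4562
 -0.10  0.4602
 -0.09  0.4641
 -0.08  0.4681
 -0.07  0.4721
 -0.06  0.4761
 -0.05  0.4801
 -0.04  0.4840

€28.20

T = 0.5;  σ√T = 0.2404
d₁ = [ln(380/410) + (0.051 + 0.34²/2)·0.5] / 0.2404 = [-0.0760 + 0.0544] / 0.2404 = -0.0898 which rounds to -0.09
d₂ = d₁ − σ√T = -0.0898 − 0.2404 = -0.3302 which rounds to -0.33
e^(−rT) = e^(−0.051·0.5) = 0.9748
N(d₁) = N(-0.09) = 0.4641;  N(d₂) = N(-0.33) = 0.3707
C = 380·0.4641 − 410·0.9748·0.3707 = 176.3580 − 148.1569 = 28.2011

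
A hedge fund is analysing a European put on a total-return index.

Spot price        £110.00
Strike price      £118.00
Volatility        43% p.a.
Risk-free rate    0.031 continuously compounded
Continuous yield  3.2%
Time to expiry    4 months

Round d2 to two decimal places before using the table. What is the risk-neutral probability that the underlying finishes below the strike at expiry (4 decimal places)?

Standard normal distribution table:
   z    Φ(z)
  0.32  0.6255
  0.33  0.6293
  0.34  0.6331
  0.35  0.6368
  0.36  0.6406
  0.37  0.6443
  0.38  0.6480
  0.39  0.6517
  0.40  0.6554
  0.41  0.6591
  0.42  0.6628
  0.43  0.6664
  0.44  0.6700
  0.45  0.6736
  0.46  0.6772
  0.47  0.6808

0.6591

σ√T = 0.43 × 0.5774 = 0.2483
d₁ = [ln(110/118) + (0.031 − 0.032 + 0.43²/2)·0.3333] / 0.2483 = [-0.0702 + 0.0305] / 0.2483 = -0.1600 ≈ -0.16
d₂ = d₁ − σ√T = -0.1600 − 0.2483 = -0.4083 ≈ -0.41
Risk-neutral Pr[S_T < K] = N(−d₂) = N(0.41) = 0.6591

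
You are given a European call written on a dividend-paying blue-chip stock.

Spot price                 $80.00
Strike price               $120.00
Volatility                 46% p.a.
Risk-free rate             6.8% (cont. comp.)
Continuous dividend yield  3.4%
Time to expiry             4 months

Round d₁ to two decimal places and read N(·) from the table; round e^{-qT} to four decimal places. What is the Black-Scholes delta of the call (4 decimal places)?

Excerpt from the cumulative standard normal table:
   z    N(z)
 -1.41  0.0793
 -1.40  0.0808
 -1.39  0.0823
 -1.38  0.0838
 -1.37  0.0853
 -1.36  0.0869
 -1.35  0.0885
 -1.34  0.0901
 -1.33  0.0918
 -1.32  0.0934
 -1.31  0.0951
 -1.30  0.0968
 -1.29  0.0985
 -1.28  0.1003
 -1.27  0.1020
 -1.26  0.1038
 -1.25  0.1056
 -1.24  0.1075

0.0875

σ√T = 0.46·√0.3333 = 0.2656
d₁ = [ln(80/120) + (0.068 − 0.034 + 0.46²/2)·0.3333] / 0.2656 = [-0.4055 + 0.0466] / 0.2656 = -1.3512 ≈ -1.35
N(d₁) = N(-1.35) = 0.0885
Δ_call = e^(−qT)·N(d₁) = 0.9887·0.0885 = 0.0875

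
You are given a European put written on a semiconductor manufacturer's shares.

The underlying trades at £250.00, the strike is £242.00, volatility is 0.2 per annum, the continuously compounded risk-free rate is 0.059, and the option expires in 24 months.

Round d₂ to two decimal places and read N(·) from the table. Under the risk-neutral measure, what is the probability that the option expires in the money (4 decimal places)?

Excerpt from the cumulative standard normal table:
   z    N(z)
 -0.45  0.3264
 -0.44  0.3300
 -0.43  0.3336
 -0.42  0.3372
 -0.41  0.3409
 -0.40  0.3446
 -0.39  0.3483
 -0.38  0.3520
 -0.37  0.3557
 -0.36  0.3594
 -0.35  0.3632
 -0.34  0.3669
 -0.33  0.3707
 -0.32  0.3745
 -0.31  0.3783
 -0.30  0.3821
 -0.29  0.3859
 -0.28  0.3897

T = 2;  σ√T = 0.2828
ln(S/K) + (r + σ²/2)T = ln(250/242) + (0.059 + 0.2²/2)·2 = 0.0325 + 0.1580 = 0.1905
d₁ = 0.1905 / 0.2828 = 0.6736 ≈ 0.67
d₂ = d₁ − σ√T = 0.6736 − 0.2828 = 0.3908 ≈ 0.39
Pr(exercise) under Q = N(−d₂) = N(-0.39) = 0.3483

0.3483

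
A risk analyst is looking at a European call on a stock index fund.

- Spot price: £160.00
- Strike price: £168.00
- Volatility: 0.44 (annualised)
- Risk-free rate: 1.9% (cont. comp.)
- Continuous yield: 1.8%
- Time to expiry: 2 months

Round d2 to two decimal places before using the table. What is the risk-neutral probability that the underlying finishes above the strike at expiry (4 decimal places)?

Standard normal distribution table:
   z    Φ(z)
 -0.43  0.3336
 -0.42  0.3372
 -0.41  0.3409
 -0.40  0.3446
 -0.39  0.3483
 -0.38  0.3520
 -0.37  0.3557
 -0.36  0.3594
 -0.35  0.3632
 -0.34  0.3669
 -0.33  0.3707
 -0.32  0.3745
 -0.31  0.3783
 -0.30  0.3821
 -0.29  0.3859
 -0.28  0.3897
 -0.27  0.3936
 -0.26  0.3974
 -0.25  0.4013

σ√T = 0.44·√0.1667 = 0.1796
d₁ = [ln(160/168) + (0.019 − 0.018 + 0.44²/2)·0.1667] / 0.1796 = [-0.0488 + 0.0163] / 0.1796 = -0.1809 ≈ -0.18
d₂ = d₁ − σ√T = -0.1809 − 0.1796 = -0.3605 ≈ -0.36
Pr(exercise) under Q = N(d₂) = 0.3594

0.3594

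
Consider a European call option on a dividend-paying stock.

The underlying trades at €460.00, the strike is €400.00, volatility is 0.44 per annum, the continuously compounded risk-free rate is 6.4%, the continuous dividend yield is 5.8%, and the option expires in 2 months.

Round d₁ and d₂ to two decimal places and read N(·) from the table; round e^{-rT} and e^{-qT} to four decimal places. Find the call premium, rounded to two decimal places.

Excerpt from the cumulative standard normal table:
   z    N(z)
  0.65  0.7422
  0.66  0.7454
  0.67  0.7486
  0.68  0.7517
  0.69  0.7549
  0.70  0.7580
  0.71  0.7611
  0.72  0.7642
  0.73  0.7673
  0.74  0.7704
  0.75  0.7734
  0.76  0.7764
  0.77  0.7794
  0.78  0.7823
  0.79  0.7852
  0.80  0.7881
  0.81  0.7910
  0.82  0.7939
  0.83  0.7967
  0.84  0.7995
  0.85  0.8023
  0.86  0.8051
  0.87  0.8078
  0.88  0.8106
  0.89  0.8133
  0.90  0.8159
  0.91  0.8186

€69.26

T = 0.1667;  σ√T = 0.1796
d₁ = [ln(460/400) + (0.064 − 0.058 + 0.44²/2)·0.1667] / 0.1796 = [0.1398 + 0.0171] / 0.1796 = 0.8734 → 0.87
d₂ = d₁ − σ√T = 0.8734 − 0.1796 = 0.6938 → 0.69
e^(−qT) = e^(−0.058·0.1667) = 0.9904;  e^(−rT) = e^(−0.064·0.1667) = 0.9894
C = 460·0.9904·N(0.87) − 400·0.9894·N(0.69) = 460·0.9904·0.8078 − 400·0.9894·0.7549 = 368.0208 − 298.7592 = 69.2615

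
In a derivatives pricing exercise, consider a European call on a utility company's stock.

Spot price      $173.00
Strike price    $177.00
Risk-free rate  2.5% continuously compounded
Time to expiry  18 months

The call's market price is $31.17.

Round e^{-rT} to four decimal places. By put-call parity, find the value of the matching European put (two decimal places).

$28.66

exp(−rT) = exp(−0.025·1.5) = 0.9632
Put-call parity: C − P = S − K·e^(−rT) = 173 − 177·0.9632 = 173 − 170.4864 = 2.5136
P = C − (C − P) = 31.17 − (2.5136) = 28.6564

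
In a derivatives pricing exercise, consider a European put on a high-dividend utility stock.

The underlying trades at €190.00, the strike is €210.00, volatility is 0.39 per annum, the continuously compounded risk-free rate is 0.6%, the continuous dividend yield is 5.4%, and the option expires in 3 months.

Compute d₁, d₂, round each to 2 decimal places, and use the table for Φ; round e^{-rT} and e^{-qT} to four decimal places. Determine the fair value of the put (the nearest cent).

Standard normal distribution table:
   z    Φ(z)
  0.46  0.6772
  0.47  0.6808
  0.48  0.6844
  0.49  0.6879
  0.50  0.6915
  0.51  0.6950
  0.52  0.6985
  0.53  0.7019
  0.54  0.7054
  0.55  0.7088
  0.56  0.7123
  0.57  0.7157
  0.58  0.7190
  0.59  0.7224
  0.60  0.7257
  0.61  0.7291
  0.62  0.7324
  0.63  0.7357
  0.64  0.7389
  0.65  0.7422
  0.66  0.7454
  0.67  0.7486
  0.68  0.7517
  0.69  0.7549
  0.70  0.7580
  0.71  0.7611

σ√T = 0.39·√0.25 = 0.1950
d₁ = [ln(190/210) + (0.006 − 0.054 + 0.39²/2)·0.25] / 0.1950 = [-0.1001 + 0.0070] / 0.1950 = -0.4773 ≈ -0.48
d₂ = d₁ − σ√T = -0.4773 − 0.1950 = -0.6723 ≈ -0.67
e^(−qT) = e^(−0.054·0.25) = 0.9866;  e^(−rT) = e^(−0.006·0.25) = 0.9985
N(−d₂) = N(0.67) = 0.7486;  N(−d₁) = N(0.48) = 0.6844
P = 210·0.9985·0.7486 − 190·0.9866·0.6844 = 156.9702 − 128.2935 = 28.6767

€28.68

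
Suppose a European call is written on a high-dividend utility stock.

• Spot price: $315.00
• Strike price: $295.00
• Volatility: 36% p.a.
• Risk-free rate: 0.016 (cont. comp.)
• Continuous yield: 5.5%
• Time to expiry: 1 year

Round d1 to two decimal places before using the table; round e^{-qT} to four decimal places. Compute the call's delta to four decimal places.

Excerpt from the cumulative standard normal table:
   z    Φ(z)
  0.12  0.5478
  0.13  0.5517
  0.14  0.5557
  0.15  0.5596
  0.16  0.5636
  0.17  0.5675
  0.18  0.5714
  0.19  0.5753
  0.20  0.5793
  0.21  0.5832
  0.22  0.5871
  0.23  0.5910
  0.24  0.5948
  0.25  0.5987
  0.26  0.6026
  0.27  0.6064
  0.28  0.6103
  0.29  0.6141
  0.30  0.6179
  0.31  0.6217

0.5667

T = 1;  σ√T = 0.3600
d₁ = [ln(315/295) + (0.016 − 0.055 + 0.36²/2)·1] / 0.3600 = [0.0656 + 0.0258] / 0.3600 = 0.2539 ⇒ 0.25
N(d₁) = N(0.25) = 0.5987
Δ_call = e^(−qT)·N(d₁) = 0.9465·0.5987 = 0.5667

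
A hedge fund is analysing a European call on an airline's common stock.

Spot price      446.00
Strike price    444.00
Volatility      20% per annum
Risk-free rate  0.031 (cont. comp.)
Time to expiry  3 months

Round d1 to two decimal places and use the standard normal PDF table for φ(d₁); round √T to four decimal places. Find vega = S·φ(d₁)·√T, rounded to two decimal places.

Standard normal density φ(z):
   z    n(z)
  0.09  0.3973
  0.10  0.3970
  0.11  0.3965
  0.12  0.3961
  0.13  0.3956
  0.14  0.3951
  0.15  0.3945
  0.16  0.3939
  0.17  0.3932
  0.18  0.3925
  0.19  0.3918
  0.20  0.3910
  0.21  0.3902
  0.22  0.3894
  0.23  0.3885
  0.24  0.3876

σ√T = 0.2 × 0.5000 = 0.1000
d₁ = [ln(446/444) + (0.031 + 0.2²/2)·0.25] / 0.1000 = [0.0045 + 0.0128] / 0.1000 = 0.1724 ≈ 0.17
√T = √0.25 = 0.5000
φ(d₁) = φ(0.17) = 0.3932
vega = S·φ(d₁)·√T = 446·0.3932·0.5000 = 87.6836
(Call and put vega coincide under Black-Scholes.)

87.68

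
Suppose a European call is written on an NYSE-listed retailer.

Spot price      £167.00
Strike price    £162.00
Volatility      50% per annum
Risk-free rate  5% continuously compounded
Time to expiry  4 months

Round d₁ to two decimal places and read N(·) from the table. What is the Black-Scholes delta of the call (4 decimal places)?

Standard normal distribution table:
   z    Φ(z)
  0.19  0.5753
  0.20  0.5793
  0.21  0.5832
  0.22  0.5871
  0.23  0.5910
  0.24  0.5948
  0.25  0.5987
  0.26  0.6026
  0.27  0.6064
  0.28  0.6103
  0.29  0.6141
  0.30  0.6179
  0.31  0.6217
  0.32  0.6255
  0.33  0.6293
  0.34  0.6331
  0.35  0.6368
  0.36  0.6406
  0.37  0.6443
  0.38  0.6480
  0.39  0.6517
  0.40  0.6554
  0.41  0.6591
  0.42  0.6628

σ√T = 0.5·√0.3333 = 0.2887
d₁ = [ln(167/162) + (0.05 + ½·0.5²)·0.3333] / (σ√T) = (0.0304 + 0.0583) / 0.2887 = 0.3074 ⇒ 0.31
N(d₁) = N(0.31) = 0.6217
Δ_call = N(d₁) = 0.6217

0.6217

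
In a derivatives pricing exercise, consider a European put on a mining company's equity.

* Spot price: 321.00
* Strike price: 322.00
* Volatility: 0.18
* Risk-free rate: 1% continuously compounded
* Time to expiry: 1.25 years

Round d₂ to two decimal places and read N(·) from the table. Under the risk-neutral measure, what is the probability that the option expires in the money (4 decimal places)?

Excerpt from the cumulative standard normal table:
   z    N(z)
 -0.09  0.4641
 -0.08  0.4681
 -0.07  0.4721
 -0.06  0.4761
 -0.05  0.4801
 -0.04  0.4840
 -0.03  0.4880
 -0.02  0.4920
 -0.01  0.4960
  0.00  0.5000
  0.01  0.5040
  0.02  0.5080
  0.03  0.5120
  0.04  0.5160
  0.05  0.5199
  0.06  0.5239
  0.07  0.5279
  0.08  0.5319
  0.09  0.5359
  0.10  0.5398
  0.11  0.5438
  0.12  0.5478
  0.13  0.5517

T = 1.25;  σ√T = 0.2012
d₁ = [ln(321/322) + (0.01 + 0.18²/2)·1.25] / 0.2012 = [-0.0031 + 0.0328] / 0.2012 = 0.1473 ⇒ 0.15
d₂ = d₁ − σ√T = 0.1473 − 0.2012 = -0.0540 ⇒ -0.05
Pr(exercise) under Q = N(−d₂) = N(0.05) = 0.5199

0.5199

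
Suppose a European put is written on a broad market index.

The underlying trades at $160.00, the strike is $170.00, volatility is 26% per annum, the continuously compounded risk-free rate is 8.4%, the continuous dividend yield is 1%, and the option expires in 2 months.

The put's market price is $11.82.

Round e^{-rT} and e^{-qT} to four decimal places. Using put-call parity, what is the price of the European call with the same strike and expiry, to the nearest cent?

$3.91

exp(−qT) = exp(−0.01·0.1667) = 0.9983;  exp(−rT) = exp(−0.084·0.1667) = 0.9861
Put-call parity: C − P = S·e^(−qT) − K·e^(−rT) = 160·0.9983 − 170·0.9861 = 159.7280 − 167.6370 = -7.9090
C = P + (C − P) = 11.82 + (-7.9090) = 3.9110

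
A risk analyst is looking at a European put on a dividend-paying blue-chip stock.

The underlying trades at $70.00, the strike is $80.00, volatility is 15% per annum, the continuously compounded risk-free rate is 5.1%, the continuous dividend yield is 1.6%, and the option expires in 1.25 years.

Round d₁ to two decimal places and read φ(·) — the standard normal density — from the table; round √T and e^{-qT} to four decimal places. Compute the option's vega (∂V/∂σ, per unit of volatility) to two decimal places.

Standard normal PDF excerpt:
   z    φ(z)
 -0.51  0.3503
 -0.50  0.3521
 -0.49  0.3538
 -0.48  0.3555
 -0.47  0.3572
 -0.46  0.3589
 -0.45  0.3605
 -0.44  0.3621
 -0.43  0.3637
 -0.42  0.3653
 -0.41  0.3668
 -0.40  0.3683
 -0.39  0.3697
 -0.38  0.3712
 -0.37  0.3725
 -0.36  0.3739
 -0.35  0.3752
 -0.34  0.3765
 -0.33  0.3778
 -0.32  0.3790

σ√T = 0.15 × 1.1180 = 0.1677
ln(S/K) + (r − q + σ²/2)T = ln(70/80) + (0.051 − 0.016 + 0.15²/2)·1.25 = -0.1335 + 0.0578 = -0.0757
d₁ = -0.0757 / 0.1677 = -0.4515 ⇒ -0.45
√T = √1.25 = 1.1180
φ(d₁) = φ(-0.45) = 0.3605
exp(−qT) = exp(−0.016·1.25) = 0.9802
vega = S·exp(−qT)·φ(d₁)·√T = 70·0.9802·0.3605·1.1180 = 27.6541
(Vega is the same for a European call and put with the same parameters.)

27.65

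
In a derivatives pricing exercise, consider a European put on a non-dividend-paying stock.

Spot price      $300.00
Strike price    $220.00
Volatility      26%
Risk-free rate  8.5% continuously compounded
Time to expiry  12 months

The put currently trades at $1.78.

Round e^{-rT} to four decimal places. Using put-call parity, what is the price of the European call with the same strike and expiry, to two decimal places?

$99.71

exp(−rT) = exp(−0.085·1) = 0.9185
Put-call parity: C − P = S − K·e^(−rT) = 300 − 220·0.9185 = 300 − 202.0700 = 97.9300
C = P + (C − P) = 1.78 + (97.9300) = 99.7100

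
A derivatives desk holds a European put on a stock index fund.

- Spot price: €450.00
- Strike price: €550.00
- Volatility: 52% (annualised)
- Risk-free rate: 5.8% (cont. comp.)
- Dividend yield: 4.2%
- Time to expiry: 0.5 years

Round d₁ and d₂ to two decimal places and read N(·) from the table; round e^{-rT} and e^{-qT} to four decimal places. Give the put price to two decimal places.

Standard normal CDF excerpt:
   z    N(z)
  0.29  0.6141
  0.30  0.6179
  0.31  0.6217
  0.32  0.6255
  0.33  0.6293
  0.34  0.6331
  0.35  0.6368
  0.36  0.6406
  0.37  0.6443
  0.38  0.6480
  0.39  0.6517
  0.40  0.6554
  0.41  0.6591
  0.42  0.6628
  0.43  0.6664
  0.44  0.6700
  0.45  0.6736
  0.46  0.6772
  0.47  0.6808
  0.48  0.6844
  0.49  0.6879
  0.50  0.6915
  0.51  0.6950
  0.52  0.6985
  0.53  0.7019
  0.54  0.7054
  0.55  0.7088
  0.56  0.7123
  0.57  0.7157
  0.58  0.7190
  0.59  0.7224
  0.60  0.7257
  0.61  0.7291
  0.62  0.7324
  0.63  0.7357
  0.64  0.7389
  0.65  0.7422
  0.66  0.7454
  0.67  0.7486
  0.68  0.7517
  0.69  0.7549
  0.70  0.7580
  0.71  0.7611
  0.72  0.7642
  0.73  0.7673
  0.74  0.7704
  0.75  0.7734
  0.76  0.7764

€127.66

σ√T = 0.52·√0.5 = 0.3677
ln(S/K) + (r − q + σ²/2)T = ln(450/550) + (0.058 − 0.042 + 0.52²/2)·0.5 = -0.2007 + 0.0756 = -0.1251
d₁ = -0.1251 / 0.3677 = -0.3401 which rounds to -0.34
d₂ = d₁ − σ√T = -0.3401 − 0.3677 = -0.7078 which rounds to -0.71
exp(−qT) = exp(−0.042·0.5) = 0.9792;  exp(−rT) = exp(−0.058·0.5) = 0.9714
N(−d₂) = N(0.71) = 0.7611;  N(−d₁) = N(0.34) = 0.6331
P = 550·0.9714·0.7611 − 450·0.9792·0.6331 = 406.6329 − 278.9692 = 127.6637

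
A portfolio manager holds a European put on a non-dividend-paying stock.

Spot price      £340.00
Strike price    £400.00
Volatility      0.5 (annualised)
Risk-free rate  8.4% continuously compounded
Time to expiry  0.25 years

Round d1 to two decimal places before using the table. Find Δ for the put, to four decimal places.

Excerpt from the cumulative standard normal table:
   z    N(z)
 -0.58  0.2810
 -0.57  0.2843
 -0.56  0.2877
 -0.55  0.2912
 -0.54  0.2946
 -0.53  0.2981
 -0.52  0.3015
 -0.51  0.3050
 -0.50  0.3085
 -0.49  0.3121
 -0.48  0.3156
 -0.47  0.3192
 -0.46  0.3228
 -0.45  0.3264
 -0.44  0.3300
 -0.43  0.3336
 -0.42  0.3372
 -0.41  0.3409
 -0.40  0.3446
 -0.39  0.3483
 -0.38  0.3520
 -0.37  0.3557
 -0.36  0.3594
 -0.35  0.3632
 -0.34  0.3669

-0.6700

T = 0.25;  σ√T = 0.2500
ln(S/K) + (r + σ²/2)T = ln(340/400) + (0.084 + 0.5²/2)·0.25 = -0.1625 + 0.0523 = -0.1103
d₁ = -0.1103 / 0.2500 = -0.4411 which rounds to -0.44
N(d₁) = N(-0.44) = 0.3300
Δ_put = N(d₁) − 1 = 0.3300 − 1 = -0.6700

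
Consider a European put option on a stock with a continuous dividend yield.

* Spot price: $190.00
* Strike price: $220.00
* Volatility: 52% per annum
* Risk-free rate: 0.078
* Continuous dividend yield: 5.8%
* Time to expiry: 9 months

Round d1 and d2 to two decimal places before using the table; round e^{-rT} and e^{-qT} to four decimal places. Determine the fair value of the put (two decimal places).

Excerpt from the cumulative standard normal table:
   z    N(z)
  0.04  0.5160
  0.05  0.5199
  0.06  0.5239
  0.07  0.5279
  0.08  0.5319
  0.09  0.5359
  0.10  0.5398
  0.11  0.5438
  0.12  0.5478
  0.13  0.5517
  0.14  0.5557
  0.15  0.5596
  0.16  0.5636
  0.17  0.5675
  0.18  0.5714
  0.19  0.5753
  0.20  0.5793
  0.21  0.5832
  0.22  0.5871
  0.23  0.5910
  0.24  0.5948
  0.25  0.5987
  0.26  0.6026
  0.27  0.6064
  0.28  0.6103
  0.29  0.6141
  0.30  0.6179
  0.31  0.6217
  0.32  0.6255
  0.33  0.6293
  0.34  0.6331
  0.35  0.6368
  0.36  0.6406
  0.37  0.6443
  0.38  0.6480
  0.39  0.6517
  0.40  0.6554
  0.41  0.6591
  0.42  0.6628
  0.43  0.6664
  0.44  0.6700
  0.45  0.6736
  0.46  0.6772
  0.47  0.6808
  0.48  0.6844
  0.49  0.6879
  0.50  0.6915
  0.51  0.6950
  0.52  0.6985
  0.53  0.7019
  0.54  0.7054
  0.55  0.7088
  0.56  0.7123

$48.91

T = 0.75;  σ√T = 0.4503
d₁ = [ln(190/220) + (0.078 − 0.058 + ½·0.52²)·0.75] / (σ√T) = (-0.1466 + 0.1164) / 0.4503 = -0.0671 → -0.07
d₂ = -0.0671 − 0.4503 = -0.5174 → -0.52
e^(−qT) = e^(−0.058·0.75) = 0.9574;  e^(−rT) = e^(−0.078·0.75) = 0.9432
N(−d₂) = N(0.52) = 0.6985;  N(−d₁) = N(0.07) = 0.5279
P = 220·0.9432·0.6985 − 190·0.9574·0.5279 = 144.9415 − 96.0282 = 48.9134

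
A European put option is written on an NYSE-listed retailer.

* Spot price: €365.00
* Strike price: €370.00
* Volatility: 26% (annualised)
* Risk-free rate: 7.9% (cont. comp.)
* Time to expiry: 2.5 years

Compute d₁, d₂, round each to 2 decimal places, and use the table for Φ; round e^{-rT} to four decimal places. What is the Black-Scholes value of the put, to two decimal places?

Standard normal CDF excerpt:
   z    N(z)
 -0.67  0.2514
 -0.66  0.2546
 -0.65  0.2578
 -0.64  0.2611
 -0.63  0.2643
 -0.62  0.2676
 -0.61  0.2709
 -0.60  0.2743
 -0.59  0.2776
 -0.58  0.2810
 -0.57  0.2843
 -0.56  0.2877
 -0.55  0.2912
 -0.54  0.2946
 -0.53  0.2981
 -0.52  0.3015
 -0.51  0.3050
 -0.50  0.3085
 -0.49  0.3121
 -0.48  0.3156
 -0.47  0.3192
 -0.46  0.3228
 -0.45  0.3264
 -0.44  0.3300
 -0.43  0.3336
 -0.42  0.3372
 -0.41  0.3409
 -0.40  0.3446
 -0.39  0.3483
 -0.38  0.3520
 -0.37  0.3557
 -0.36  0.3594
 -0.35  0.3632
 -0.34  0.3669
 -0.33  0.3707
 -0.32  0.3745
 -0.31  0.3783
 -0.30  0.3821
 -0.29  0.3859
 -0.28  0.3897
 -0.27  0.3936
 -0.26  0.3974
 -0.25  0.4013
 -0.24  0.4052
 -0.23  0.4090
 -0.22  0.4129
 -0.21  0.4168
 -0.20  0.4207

σ√T = 0.26·√2.5 = 0.4111
d₁ = [ln(365/370) + (0.079 + 0.26²/2)·2.5] / 0.4111 = [-0.0136 + 0.2820] / 0.4111 = 0.6529 ≈ 0.65
d₂ = d₁ − σ√T = 0.6529 − 0.4111 = 0.2418 ≈ 0.24
e^(−rT) = e^(−0.079·2.5) = 0.8208
N(−d₂) = N(-0.24) = 0.4052;  N(−d₁) = N(-0.65) = 0.2578
P = 370·0.8208·0.4052 − 365·0.2578 = 123.0576 − 94.0970 = 28.9606

€28.96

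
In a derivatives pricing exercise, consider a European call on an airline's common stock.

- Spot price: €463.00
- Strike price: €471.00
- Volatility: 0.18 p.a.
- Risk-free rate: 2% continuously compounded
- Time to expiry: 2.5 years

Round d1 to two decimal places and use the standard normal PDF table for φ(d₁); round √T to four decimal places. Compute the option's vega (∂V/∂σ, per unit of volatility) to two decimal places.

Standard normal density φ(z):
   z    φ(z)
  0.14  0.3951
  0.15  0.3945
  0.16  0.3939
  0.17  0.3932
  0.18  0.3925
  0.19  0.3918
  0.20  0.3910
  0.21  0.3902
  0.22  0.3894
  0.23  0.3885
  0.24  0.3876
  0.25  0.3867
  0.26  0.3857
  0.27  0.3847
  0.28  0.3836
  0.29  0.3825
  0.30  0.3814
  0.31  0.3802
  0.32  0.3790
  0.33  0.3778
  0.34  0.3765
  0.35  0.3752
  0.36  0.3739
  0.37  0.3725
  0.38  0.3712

σ√T = 0.18 × 1.5811 = 0.2846
d₁ = [ln(463/471) + (0.02 + ½·0.18²)·2.5] / (σ√T) = (-0.0171 + 0.0905) / 0.2846 = 0.2578 ⇒ 0.26
√T = √2.5 = 1.5811
φ(d₁) = φ(0.26) = 0.3857
vega = S·φ(d₁)·√T = 463·0.3857·1.5811 = 282.3514

282.35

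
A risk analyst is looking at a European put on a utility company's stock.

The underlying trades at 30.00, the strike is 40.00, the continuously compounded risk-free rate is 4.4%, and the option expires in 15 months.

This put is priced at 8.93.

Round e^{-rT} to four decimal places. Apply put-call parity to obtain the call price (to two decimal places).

e^(−rT) = e^(−0.044·1.25) = 0.9465
Put-call parity: C − P = S − K·e^(−rT) = 30 − 40·0.9465 = 30 − 37.8600 = -7.8600
C = P + (C − P) = 8.93 + (-7.8600) = 1.0700

1.07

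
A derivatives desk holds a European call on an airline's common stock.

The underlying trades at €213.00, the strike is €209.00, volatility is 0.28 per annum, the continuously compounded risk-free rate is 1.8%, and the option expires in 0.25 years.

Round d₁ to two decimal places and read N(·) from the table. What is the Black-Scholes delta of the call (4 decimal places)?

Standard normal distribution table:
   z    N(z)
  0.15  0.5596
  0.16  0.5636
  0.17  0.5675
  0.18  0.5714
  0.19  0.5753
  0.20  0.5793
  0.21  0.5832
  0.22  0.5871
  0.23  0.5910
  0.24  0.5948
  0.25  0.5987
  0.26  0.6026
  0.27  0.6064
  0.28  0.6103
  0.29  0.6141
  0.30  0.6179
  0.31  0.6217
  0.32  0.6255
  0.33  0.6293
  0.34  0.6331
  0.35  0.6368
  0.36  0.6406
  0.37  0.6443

0.5948

T = 0.25;  σ√T = 0.1400
d₁ = [ln(213/209) + (0.018 + 0.28²/2)·0.25] / 0.1400 = [0.0190 + 0.0143] / 0.1400 = 0.2376 ≈ 0.24
N(d₁) = N(0.24) = 0.5948
Δ_call = N(d₁) = 0.5948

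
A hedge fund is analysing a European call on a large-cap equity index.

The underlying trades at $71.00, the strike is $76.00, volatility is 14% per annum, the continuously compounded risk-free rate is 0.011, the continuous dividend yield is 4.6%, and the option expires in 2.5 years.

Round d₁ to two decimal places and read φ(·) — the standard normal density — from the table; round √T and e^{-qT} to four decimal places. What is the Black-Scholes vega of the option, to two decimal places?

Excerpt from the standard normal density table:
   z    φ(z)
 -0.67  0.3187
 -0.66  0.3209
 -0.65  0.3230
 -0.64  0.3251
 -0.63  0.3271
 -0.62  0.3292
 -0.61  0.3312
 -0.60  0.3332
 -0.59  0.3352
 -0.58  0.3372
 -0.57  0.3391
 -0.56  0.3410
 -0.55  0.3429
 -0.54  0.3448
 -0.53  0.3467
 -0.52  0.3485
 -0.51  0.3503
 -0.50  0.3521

33.54

σ√T = 0.14·√2.5 = 0.2214
d₁ = [ln(71/76) + (0.011 − 0.046 + 0.14²/2)·2.5] / 0.2214 = [-0.0681 − 0.0630] / 0.2214 = -0.5920 ≈ -0.59
√T = √2.5 = 1.5811
φ(d₁) = φ(-0.59) = 0.3352
exp(−qT) = exp(−0.046·2.5) = 0.8914
vega = S·exp(−qT)·φ(d₁)·√T = 71·0.8914·0.3352·1.5811 = 33.5424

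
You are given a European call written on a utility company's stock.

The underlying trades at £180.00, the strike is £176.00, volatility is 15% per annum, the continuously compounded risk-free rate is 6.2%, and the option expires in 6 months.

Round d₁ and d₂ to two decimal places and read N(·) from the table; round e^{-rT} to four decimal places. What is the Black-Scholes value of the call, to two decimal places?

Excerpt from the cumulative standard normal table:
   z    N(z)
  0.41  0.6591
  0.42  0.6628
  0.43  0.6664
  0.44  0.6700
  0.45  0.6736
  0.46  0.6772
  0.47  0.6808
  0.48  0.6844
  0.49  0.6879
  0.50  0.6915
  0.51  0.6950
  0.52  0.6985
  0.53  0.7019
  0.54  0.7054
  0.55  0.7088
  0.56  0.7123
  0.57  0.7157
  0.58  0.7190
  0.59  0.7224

σ√T = 0.15 × 0.7071 = 0.1061
d₁ = [ln(180/176) + (0.062 + 0.15²/2)·0.5] / 0.1061 = [0.0225 + 0.0366] / 0.1061 = 0.5572 which rounds to 0.56
d₂ = d₁ − σ√T = 0.5572 − 0.1061 = 0.4511 which rounds to 0.45
exp(−rT) = exp(−0.062·0.5) = 0.9695
N(d₁) = N(0.56) = 0.7123;  N(d₂) = N(0.45) = 0.6736
C = 180·0.7123 − 176·0.9695·0.6736 = 128.2140 − 114.9377 = 13.2763

£13.28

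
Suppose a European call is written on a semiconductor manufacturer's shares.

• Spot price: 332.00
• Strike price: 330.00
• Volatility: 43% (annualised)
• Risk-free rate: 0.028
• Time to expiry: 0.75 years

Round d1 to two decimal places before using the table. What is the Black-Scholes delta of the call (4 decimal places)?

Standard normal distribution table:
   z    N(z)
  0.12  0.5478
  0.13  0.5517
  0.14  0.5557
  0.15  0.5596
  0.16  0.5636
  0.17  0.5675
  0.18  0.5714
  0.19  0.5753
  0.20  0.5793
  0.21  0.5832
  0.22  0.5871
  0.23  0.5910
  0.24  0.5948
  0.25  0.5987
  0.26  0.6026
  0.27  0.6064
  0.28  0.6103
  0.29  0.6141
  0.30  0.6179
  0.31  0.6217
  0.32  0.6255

0.6026

T = 0.75;  σ√T = 0.3724
d₁ = [ln(332/330) + (0.028 + 0.43²/2)·0.75] / 0.3724 = [0.0060 + 0.0903] / 0.3724 = 0.2588 which rounds to 0.26
N(d₁) = N(0.26) = 0.6026
Δ_call = N(d₁) = 0.6026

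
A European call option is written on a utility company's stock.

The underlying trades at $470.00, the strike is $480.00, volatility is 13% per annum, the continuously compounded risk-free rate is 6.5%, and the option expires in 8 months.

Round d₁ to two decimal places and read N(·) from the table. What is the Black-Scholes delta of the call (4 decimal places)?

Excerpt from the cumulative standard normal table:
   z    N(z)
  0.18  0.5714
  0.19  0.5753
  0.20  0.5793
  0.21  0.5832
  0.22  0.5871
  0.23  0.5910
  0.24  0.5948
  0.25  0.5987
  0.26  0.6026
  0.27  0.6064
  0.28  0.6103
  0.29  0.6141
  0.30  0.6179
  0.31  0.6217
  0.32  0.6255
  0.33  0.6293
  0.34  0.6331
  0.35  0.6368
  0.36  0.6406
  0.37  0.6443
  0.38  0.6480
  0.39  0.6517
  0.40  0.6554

σ√T = 0.13 × 0.8165 = 0.1061
d₁ = [ln(470/480) + (0.065 + ½·0.13²)·0.6667] / (σ√T) = (-0.0211 + 0.0490) / 0.1061 = 0.2630 → 0.26
N(d₁) = N(0.26) = 0.6026
Δ_call = N(d₁) = 0.6026

0.6026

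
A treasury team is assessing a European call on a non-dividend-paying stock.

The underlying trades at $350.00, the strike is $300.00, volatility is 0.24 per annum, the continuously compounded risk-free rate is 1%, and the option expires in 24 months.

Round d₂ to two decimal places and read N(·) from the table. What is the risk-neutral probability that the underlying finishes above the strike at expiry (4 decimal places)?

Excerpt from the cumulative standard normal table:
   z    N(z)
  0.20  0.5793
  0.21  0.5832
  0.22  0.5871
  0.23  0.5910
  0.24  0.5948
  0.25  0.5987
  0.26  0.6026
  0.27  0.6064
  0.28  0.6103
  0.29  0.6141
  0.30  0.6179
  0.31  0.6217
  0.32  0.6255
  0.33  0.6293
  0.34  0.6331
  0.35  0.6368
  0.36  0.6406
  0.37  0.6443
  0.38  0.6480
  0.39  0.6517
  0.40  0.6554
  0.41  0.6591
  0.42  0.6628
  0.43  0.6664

0.6331

σ√T = 0.24·√2 = 0.3394
ln(S/K) + (r + σ²/2)T = ln(350/300) + (0.01 + 0.24²/2)·2 = 0.1542 + 0.0776 = 0.2318
d₁ = 0.2318 / 0.3394 = 0.6828 ⇒ 0.68
d₂ = d₁ − σ√T = 0.6828 − 0.3394 = 0.3434 ⇒ 0.34
Risk-neutral Pr[S_T > K] = N(d₂) = N(0.34) = 0.6331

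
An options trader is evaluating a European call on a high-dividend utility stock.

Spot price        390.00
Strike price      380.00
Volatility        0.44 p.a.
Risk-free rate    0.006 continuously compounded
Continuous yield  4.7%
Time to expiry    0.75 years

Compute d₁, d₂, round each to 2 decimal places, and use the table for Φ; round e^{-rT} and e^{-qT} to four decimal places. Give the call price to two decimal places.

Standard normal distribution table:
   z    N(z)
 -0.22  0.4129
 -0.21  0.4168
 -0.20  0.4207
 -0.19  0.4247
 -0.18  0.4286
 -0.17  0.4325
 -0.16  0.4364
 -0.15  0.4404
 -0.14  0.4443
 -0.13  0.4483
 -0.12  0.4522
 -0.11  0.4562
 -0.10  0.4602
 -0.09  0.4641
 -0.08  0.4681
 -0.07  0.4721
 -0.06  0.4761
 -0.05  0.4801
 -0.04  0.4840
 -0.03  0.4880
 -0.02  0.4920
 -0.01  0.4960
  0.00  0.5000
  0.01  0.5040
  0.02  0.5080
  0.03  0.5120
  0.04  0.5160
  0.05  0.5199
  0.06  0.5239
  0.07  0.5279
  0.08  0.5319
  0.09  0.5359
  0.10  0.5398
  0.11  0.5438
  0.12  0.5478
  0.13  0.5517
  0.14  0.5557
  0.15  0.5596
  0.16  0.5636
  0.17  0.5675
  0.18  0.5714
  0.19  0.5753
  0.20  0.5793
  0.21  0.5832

T = 0.75;  σ√T = 0.3811
d₁ = [ln(390/380) + (0.006 − 0.047 + 0.44²/2)·0.75] / 0.3811 = [0.0260 + 0.0418] / 0.3811 = 0.1780 → 0.18
d₂ = d₁ − σ√T = 0.1780 − 0.3811 = -0.2031 → -0.20
exp(−qT) = exp(−0.047·0.75) = 0.9654;  exp(−rT) = exp(−0.006·0.75) = 0.9955
C = 390·0.9654·N(0.18) − 380·0.9955·N(-0.20) = 390·0.9654·0.5714 − 380·0.9955·0.4207 = 215.1355 − 159.1466 = 55.9889

55.99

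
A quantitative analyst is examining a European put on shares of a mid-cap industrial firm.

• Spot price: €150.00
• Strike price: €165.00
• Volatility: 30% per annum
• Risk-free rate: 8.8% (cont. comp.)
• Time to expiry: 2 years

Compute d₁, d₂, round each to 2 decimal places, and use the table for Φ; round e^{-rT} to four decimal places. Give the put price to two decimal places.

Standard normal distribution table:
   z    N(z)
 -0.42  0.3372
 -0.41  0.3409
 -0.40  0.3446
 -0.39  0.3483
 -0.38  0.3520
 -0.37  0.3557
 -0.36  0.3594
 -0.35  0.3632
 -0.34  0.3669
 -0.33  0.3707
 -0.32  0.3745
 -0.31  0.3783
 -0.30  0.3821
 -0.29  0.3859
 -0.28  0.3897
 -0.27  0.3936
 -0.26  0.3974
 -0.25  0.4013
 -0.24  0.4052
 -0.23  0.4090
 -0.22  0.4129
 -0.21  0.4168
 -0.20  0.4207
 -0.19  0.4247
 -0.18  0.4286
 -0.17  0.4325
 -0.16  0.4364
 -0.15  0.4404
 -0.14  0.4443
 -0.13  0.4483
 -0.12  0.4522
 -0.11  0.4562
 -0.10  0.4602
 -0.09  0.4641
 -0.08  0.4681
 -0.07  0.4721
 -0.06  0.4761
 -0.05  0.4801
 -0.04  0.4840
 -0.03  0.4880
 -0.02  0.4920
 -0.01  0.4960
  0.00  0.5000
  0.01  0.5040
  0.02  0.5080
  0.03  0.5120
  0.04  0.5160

T = 2;  σ√T = 0.4243
d₁ = [ln(150/165) + (0.088 + ½·0.3²)·2] / (σ√T) = (-0.0953 + 0.2660) / 0.4243 = 0.4023 which rounds to 0.40
d₂ = 0.4023 − 0.4243 = -0.0219 which rounds to -0.02
e^(−rT) = e^(−0.088·2) = 0.8386
N(−d₂) = N(0.02) = 0.5080;  N(−d₁) = N(-0.40) = 0.3446
P = 165·0.8386·0.5080 − 150·0.3446 = 70.2915 − 51.6900 = 18.6015

€18.60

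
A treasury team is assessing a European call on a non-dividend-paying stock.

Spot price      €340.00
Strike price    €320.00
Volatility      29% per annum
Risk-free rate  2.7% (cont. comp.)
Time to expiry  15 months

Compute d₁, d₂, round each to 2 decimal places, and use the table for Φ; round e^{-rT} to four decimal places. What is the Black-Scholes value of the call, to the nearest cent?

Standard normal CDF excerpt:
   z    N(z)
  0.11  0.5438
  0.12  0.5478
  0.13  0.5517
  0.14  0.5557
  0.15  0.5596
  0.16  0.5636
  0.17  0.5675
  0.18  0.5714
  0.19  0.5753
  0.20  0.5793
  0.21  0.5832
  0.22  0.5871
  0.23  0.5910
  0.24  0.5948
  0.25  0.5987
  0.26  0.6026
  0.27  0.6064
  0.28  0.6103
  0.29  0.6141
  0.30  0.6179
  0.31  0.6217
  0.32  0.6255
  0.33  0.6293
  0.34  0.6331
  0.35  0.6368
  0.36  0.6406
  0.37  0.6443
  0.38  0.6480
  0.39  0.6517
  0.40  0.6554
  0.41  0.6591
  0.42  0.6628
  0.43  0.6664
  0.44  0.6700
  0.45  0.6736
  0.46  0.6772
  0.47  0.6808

σ√T = 0.29·√1.25 = 0.3242
d₁ = [ln(340/320) + (0.027 + 0.29²/2)·1.25] / 0.3242 = [0.0606 + 0.0863] / 0.3242 = 0.4532 which rounds to 0.45
d₂ = d₁ − σ√T = 0.4532 − 0.3242 = 0.1290 which rounds to 0.13
exp(−rT) = exp(−0.027·1.25) = 0.9668
N(d₁) = N(0.45) = 0.6736;  N(d₂) = N(0.13) = 0.5517
C = 340·0.6736 − 320·0.9668·0.5517 = 229.0240 − 170.6827 = 58.3413

€58.34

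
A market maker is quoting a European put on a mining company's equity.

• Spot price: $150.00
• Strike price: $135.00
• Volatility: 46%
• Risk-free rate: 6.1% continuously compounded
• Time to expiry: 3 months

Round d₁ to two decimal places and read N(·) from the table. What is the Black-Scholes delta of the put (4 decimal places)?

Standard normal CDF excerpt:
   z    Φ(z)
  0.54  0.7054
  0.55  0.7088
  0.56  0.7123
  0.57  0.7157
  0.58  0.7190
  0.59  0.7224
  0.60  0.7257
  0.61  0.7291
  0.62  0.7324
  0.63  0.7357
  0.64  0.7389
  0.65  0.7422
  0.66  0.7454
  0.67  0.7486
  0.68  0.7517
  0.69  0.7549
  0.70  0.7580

-0.2611

σ√T = 0.46 × 0.5000 = 0.2300
d₁ = [ln(150/135) + (0.061 + 0.46²/2)·0.25] / 0.2300 = [0.1054 + 0.0417] / 0.2300 = 0.6394 which rounds to 0.64
N(d₁) = N(0.64) = 0.7389
Δ_put = N(d₁) − 1 = 0.7389 − 1 = -0.2611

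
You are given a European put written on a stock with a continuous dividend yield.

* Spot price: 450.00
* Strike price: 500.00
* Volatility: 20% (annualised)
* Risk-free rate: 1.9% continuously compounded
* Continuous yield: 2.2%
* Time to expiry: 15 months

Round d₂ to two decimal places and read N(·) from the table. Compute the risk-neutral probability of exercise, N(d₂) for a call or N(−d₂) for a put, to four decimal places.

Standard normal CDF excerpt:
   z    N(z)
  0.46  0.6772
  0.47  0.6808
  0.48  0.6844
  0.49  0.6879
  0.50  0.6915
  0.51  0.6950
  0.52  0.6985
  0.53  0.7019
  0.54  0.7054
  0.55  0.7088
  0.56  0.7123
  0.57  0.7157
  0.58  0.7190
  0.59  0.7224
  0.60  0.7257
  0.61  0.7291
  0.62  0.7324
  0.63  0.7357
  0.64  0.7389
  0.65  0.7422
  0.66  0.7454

0.7257

σ√T = 0.2·√1.25 = 0.2236
d₁ = [ln(450/500) + (0.019 − 0.022 + ½·0.2²)·1.25] / (σ√T) = (-0.1054 + 0.0213) / 0.2236 = -0.3762 ⇒ -0.38
d₂ = -0.3762 − 0.2236 = -0.5998 ⇒ -0.60
Pr(exercise) under Q = N(−d₂) = N(0.60) = 0.7257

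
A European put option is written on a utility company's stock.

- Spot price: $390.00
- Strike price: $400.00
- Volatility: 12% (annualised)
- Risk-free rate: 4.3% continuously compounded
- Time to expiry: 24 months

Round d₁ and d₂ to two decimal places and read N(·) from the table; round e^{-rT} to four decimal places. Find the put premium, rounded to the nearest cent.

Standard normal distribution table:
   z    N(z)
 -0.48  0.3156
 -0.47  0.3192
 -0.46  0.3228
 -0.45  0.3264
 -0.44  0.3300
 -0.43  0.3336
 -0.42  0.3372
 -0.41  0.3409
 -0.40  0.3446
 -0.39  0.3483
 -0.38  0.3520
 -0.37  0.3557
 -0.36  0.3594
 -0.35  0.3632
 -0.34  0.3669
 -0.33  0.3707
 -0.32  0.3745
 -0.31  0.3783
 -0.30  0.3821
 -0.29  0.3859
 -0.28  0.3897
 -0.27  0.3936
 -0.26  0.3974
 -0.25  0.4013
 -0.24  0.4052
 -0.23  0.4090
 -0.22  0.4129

σ√T = 0.12 × 1.4142 = 0.1697
d₁ = [ln(390/400) + (0.043 + ½·0.12²)·2] / (σ√T) = (-0.0253 + 0.1004) / 0.1697 = 0.4424 → 0.44
d₂ = 0.4424 − 0.1697 = 0.2727 → 0.27
e^(−rT) = e^(−0.043·2) = 0.9176
N(−d₂) = N(-0.27) = 0.3936;  N(−d₁) = N(-0.44) = 0.3300
P = 400·0.9176·0.3936 − 390·0.3300 = 144.4669 − 128.7000 = 15.7669

$15.77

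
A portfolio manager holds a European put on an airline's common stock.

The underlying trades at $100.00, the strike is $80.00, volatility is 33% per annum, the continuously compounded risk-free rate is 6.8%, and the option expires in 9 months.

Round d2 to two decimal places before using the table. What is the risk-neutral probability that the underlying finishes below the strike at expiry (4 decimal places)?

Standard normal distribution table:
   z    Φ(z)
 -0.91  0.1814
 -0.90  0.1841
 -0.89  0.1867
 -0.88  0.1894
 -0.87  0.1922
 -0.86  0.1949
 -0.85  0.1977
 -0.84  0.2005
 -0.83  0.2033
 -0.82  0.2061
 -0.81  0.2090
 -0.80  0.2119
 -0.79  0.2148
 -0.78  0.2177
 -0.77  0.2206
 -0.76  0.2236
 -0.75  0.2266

0.2061

σ√T = 0.33·√0.75 = 0.2858
ln(S/K) + (r + σ²/2)T = ln(100/80) + (0.068 + 0.33²/2)·0.75 = 0.2231 + 0.0918 = 0.3150
d₁ = 0.3150 / 0.2858 = 1.1021 → 1.10
d₂ = d₁ − σ√T = 1.1021 − 0.2858 = 0.8164 → 0.82
Risk-neutral Pr[S_T < K] = N(−d₂) = N(-0.82) = 0.2061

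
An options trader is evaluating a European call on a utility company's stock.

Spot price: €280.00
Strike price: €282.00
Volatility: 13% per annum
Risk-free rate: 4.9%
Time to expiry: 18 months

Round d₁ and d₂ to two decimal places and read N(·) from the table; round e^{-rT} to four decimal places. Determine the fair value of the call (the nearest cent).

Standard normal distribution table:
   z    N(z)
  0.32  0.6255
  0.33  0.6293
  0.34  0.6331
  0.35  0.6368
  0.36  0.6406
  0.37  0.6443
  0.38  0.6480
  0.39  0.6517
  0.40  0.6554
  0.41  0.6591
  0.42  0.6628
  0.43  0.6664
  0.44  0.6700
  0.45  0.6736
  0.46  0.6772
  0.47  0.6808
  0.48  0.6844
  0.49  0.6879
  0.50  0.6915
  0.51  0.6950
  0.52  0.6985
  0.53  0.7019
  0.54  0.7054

€27.74

T = 1.5;  σ√T = 0.1592
d₁ = [ln(280/282) + (0.049 + 0.13²/2)·1.5] / 0.1592 = [-0.0071 + 0.0862] / 0.1592 = 0.4965 → 0.50
d₂ = d₁ − σ√T = 0.4965 − 0.1592 = 0.3373 → 0.34
e^(−rT) = e^(−0.049·1.5) = 0.9291
C = 280·N(0.50) − 282·0.9291·N(0.34) = 280·0.6915 − 282·0.9291·0.6331 = 193.6200 − 165.8761 = 27.7439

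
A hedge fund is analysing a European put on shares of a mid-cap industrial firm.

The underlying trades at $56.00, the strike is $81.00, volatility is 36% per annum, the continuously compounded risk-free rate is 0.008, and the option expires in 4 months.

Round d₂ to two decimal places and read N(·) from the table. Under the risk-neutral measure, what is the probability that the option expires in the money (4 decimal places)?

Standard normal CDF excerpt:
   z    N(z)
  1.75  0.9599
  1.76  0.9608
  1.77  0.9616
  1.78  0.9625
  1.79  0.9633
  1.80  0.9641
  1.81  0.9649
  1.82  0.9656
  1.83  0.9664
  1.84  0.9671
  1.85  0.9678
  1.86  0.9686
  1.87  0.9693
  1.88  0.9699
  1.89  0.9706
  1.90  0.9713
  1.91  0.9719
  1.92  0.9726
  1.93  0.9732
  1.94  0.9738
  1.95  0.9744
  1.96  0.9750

0.9693

σ√T = 0.36 × 0.5774 = 0.2078
d₁ = [ln(56/81) + (0.008 + 0.36²/2)·0.3333] / 0.2078 = [-0.3691 + 0.0243] / 0.2078 = -1.6591 which rounds to -1.66
d₂ = d₁ − σ√T = -1.6591 − 0.2078 = -1.8669 which rounds to -1.87
Risk-neutral Pr[S_T < K] = N(−d₂) = N(1.87) = 0.9693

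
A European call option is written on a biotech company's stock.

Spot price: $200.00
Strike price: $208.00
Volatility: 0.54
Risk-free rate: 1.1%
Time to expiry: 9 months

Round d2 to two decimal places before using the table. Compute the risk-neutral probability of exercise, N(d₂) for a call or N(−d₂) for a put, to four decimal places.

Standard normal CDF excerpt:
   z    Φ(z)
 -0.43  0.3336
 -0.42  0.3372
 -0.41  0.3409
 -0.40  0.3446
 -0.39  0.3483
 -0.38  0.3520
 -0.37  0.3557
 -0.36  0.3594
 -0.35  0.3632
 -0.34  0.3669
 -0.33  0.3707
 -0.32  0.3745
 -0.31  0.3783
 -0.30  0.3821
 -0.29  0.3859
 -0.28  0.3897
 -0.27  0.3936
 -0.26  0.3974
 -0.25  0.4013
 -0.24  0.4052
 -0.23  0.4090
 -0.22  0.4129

0.3821

σ√T = 0.54 × 0.8660 = 0.4677
d₁ = [ln(200/208) + (0.011 + ½·0.54²)·0.75] / (σ√T) = (-0.0392 + 0.1176) / 0.4677 = 0.1676 which rounds to 0.17
d₂ = 0.1676 − 0.4677 = -0.3001 which rounds to -0.30
Risk-neutral Pr[S_T > K] = N(d₂) = N(-0.30) = 0.3821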